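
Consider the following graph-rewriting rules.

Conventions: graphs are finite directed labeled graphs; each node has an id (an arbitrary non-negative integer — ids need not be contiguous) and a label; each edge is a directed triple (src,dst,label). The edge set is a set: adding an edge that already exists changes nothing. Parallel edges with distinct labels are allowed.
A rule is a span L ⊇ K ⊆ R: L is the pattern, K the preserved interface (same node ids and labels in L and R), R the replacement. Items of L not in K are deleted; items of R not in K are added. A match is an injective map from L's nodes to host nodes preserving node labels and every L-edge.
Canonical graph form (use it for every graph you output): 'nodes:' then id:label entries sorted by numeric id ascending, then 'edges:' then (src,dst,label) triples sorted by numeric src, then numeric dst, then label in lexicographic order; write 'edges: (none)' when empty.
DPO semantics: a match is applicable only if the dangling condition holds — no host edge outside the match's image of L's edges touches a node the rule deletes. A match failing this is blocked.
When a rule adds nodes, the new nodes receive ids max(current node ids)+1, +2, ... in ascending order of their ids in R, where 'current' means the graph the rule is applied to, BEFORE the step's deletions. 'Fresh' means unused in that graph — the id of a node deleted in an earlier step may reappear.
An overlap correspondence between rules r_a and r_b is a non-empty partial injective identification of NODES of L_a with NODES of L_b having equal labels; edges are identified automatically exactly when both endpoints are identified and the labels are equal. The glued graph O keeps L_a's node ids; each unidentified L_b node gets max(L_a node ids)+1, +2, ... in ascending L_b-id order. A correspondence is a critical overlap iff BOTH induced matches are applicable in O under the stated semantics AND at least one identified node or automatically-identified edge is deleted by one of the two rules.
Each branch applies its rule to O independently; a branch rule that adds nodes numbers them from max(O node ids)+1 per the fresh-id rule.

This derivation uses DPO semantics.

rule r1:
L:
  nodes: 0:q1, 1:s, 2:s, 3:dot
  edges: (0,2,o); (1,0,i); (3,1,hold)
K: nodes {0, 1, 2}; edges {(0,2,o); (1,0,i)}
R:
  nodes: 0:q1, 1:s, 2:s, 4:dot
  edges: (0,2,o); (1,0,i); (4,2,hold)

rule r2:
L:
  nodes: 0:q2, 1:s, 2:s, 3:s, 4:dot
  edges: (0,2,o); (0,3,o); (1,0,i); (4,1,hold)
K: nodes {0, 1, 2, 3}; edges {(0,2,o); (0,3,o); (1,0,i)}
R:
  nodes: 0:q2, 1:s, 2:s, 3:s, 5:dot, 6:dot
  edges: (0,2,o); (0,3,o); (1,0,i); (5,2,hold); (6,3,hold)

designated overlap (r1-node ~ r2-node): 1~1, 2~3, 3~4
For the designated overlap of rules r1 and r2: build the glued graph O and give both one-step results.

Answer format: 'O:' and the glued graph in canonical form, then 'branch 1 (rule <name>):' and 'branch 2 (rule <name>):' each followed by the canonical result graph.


O:
nodes: 0:q1, 1:s, 2:s, 3:dot, 4:q2, 5:s
edges: (0,2,o); (1,0,i); (1,4,i); (3,1,hold); (4,2,o); (4,5,o)
branch 1 (rule r1):
nodes: 0:q1, 1:s, 2:s, 4:q2, 5:s, 6:dot
edges: (0,2,o); (1,0,i); (1,4,i); (4,2,o); (4,5,o); (6,2,hold)
branch 2 (rule r2):
nodes: 0:q1, 1:s, 2:s, 4:q2, 5:s, 6:dot, 7:dot
edges: (0,2,o); (1,0,i); (1,4,i); (4,2,o); (4,5,o); (6,5,hold); (7,2,hold)


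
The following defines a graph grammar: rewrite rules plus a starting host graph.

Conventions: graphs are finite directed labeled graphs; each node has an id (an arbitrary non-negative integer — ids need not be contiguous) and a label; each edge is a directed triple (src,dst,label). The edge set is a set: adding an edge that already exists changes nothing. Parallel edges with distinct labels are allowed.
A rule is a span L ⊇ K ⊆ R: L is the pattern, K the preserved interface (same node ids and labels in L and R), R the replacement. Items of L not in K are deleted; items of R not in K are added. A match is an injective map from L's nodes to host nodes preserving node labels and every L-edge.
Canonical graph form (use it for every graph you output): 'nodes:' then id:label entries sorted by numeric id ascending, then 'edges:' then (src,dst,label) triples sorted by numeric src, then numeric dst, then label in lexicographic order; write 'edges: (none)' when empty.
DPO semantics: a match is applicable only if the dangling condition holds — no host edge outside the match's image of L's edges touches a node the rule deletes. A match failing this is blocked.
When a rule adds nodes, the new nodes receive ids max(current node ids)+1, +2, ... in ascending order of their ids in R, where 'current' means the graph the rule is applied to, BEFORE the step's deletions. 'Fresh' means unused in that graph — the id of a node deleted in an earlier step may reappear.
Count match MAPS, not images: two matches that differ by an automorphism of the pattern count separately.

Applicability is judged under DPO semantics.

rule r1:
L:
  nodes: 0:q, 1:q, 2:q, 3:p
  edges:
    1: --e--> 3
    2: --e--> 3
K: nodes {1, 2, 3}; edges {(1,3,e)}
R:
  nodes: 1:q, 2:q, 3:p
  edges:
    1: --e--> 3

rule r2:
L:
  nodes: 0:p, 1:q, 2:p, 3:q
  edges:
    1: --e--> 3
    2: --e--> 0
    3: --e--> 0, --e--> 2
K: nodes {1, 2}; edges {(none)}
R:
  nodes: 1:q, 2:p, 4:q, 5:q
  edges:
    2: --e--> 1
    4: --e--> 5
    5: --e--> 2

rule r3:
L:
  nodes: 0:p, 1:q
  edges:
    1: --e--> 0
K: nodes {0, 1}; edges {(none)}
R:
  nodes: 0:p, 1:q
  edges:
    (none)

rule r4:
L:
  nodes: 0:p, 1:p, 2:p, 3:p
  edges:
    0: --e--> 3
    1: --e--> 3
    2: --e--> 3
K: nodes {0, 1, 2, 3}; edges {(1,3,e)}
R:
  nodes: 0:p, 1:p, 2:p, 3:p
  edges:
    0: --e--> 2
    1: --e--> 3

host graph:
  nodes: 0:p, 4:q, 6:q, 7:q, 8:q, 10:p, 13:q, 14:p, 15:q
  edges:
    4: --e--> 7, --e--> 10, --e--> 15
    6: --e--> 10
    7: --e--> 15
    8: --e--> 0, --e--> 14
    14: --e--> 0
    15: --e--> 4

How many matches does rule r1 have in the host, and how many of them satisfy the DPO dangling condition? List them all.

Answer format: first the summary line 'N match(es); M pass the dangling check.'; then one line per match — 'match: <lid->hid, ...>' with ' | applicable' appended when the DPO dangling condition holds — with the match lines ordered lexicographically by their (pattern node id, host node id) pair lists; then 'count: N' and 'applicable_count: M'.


8 match(es); 2 pass the dangling check.
match: 0->7, 1->4, 2->6, 3->10
match: 0->7, 1->6, 2->4, 3->10
match: 0->8, 1->4, 2->6, 3->10
match: 0->8, 1->6, 2->4, 3->10
match: 0->13, 1->4, 2->6, 3->10 | applicable
match: 0->13, 1->6, 2->4, 3->10 | applicable
match: 0->15, 1->4, 2->6, 3->10
match: 0->15, 1->6, 2->4, 3->10
count: 8
applicable_count: 2


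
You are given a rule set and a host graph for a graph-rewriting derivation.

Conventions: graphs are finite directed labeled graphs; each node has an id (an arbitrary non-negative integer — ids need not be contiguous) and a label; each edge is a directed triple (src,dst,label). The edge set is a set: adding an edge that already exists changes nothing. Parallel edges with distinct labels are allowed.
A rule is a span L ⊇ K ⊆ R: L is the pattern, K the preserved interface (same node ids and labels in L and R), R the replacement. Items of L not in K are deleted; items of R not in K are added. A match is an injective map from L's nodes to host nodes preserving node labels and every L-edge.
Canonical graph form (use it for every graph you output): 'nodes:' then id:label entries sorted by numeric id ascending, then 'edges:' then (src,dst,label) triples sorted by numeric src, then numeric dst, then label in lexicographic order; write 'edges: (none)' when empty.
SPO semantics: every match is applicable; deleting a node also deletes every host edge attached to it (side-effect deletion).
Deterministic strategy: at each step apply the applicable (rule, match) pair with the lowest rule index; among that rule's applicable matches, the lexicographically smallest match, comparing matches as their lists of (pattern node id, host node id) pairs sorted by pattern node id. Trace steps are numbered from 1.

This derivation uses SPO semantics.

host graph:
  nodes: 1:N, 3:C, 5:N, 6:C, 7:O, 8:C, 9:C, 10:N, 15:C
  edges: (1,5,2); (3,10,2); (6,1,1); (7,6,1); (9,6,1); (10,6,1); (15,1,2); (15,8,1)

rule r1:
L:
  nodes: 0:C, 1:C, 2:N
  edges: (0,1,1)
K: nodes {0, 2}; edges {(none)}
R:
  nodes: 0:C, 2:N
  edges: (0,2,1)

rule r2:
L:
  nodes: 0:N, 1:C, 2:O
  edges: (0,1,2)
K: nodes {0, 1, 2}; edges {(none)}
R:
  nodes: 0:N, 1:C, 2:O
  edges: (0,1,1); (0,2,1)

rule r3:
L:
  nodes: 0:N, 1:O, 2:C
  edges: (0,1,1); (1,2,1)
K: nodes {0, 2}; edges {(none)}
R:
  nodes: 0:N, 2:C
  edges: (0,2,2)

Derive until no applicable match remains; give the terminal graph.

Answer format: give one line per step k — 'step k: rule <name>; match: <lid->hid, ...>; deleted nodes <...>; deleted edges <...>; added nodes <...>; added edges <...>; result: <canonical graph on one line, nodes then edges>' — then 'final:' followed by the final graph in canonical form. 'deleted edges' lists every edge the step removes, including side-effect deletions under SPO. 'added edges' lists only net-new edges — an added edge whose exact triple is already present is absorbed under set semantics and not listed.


step 1: rule r1; match: 0->9, 1->6, 2->1; deleted nodes 6; deleted edges (6,1,1); (7,6,1); (9,6,1); (10,6,1); added nodes (none); added edges (9,1,1); result: nodes: 1:N, 3:C, 5:N, 7:O, 8:C, 9:C, 10:N, 15:C edges: (1,5,2); (3,10,2); (9,1,1); (15,1,2); (15,8,1)
step 2: rule r1; match: 0->15, 1->8, 2->1; deleted nodes 8; deleted edges (15,8,1); added nodes (none); added edges (15,1,1); result: nodes: 1:N, 3:C, 5:N, 7:O, 9:C, 10:N, 15:C edges: (1,5,2); (3,10,2); (9,1,1); (15,1,1); (15,1,2)
final:
nodes: 1:N, 3:C, 5:N, 7:O, 9:C, 10:N, 15:C
edges: (1,5,2); (3,10,2); (9,1,1); (15,1,1); (15,1,2)


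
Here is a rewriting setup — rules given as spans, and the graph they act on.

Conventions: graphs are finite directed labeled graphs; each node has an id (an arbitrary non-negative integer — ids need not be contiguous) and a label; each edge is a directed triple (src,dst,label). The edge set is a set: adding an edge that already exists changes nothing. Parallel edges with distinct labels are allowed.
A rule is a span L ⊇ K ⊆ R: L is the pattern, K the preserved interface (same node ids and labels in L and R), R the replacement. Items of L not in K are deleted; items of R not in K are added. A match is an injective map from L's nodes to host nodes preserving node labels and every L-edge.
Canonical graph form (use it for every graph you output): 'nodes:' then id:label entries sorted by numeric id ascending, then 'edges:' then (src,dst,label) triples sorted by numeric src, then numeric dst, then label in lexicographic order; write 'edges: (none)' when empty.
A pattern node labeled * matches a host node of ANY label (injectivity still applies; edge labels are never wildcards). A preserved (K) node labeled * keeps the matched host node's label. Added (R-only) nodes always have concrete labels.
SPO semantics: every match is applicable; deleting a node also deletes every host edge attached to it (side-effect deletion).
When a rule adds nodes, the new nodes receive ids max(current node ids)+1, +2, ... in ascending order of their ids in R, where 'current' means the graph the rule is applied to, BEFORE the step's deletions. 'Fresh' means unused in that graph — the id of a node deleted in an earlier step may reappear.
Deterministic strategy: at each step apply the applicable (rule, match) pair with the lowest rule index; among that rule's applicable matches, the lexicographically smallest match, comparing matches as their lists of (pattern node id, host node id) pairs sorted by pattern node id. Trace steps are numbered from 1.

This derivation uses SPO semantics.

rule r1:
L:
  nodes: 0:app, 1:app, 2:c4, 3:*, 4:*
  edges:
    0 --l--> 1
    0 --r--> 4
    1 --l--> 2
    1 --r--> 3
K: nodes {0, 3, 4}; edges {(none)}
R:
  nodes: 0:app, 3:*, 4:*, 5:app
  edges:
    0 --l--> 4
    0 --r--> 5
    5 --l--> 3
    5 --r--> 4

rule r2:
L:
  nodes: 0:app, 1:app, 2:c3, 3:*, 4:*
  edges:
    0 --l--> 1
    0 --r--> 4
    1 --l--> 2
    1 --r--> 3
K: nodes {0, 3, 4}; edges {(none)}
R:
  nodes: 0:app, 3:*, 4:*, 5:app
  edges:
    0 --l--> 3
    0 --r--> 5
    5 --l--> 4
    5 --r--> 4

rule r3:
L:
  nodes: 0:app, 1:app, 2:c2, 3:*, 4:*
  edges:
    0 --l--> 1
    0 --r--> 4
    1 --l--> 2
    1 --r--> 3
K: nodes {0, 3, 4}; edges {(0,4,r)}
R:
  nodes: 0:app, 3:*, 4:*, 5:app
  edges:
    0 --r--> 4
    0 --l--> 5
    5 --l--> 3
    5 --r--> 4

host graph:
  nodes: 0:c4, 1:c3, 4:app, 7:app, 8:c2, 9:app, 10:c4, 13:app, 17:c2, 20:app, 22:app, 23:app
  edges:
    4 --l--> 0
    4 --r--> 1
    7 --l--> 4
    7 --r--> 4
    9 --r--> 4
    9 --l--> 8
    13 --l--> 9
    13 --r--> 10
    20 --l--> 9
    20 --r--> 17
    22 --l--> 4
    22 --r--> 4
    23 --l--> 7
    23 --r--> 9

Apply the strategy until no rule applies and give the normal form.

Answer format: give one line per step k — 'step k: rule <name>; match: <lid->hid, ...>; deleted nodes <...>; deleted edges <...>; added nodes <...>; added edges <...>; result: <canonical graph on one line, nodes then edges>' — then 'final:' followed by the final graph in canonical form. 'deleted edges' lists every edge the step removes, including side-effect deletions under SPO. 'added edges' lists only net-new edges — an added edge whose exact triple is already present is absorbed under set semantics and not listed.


step 1: rule r3; match: 0->13, 1->9, 2->8, 3->4, 4->10; deleted nodes 8, 9; deleted edges (9,4,r); (9,8,l); (13,9,l); (20,9,l); (23,9,r); added nodes 24; added edges (13,24,l); (24,4,l); (24,10,r); result: nodes: 0:c4, 1:c3, 4:app, 7:app, 10:c4, 13:app, 17:c2, 20:app, 22:app, 23:app, 24:app edges: (4,0,l); (4,1,r); (7,4,l); (7,4,r); (13,10,r); (13,24,l); (20,17,r); (22,4,l); (22,4,r); (23,7,l); (24,4,l); (24,10,r)
step 2: rule r1; match: 0->24, 1->4, 2->0, 3->1, 4->10; deleted nodes 0, 4; deleted edges (4,0,l); (4,1,r); (7,4,l); (7,4,r); (22,4,l); (22,4,r); (24,4,l); (24,10,r); added nodes 25; added edges (24,10,l); (24,25,r); (25,1,l); (25,10,r); result: nodes: 1:c3, 7:app, 10:c4, 13:app, 17:c2, 20:app, 22:app, 23:app, 24:app, 25:app edges: (13,10,r); (13,24,l); (20,17,r); (23,7,l); (24,10,l); (24,25,r); (25,1,l); (25,10,r)
final:
nodes: 1:c3, 7:app, 10:c4, 13:app, 17:c2, 20:app, 22:app, 23:app, 24:app, 25:app
edges: (13,10,r); (13,24,l); (20,17,r); (23,7,l); (24,10,l); (24,25,r); (25,1,l); (25,10,r)


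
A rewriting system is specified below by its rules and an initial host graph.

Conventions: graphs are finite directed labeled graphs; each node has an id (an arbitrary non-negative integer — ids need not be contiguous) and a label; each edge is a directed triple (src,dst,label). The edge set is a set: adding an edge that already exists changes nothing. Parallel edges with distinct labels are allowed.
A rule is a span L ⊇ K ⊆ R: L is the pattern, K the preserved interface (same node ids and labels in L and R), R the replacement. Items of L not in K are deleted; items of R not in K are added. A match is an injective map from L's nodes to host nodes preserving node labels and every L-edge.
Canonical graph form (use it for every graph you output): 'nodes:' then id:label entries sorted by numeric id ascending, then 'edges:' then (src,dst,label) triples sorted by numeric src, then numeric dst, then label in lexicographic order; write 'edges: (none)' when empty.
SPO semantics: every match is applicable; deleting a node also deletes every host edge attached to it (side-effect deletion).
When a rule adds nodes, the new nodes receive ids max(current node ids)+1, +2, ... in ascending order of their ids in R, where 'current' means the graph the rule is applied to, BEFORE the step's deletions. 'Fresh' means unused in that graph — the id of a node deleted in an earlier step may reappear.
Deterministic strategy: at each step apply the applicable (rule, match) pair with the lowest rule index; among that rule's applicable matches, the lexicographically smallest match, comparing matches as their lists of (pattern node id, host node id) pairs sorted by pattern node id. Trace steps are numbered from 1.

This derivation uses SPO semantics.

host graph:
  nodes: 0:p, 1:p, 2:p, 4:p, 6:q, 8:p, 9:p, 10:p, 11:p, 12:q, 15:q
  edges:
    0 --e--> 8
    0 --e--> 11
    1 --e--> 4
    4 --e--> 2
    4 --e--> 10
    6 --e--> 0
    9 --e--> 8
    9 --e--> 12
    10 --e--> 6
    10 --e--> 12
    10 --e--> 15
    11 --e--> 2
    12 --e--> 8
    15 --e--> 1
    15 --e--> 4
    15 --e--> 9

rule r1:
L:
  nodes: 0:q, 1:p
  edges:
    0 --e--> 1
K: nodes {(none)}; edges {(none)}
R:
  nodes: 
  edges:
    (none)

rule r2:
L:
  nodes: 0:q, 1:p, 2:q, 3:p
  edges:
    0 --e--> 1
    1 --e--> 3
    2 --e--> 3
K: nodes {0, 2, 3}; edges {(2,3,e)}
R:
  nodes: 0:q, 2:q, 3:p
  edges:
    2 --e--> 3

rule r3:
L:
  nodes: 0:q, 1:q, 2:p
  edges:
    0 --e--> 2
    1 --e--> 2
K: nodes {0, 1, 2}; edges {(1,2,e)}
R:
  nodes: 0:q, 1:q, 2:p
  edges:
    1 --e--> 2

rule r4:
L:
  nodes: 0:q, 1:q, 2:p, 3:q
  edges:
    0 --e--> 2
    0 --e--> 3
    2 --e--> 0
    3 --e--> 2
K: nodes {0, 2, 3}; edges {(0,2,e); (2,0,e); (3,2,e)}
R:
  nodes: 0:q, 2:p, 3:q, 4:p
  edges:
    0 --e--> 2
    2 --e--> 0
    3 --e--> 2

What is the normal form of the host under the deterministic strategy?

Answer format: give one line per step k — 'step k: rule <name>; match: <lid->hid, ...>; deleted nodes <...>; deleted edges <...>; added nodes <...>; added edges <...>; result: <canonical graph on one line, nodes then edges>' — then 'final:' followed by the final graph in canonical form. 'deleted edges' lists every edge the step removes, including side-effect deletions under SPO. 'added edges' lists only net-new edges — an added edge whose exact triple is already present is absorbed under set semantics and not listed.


step 1: rule r1; match: 0->6, 1->0; deleted nodes 0, 6; deleted edges (0,8,e); (0,11,e); (6,0,e); (10,6,e); added nodes (none); added edges (none); result: nodes: 1:p, 2:p, 4:p, 8:p, 9:p, 10:p, 11:p, 12:q, 15:q edges: (1,4,e); (4,2,e); (4,10,e); (9,8,e); (9,12,e); (10,12,e); (10,15,e); (11,2,e); (12,8,e); (15,1,e); (15,4,e); (15,9,e)
step 2: rule r1; match: 0->12, 1->8; deleted nodes 8, 12; deleted edges (9,8,e); (9,12,e); (10,12,e); (12,8,e); added nodes (none); added edges (none); result: nodes: 1:p, 2:p, 4:p, 9:p, 10:p, 11:p, 15:q edges: (1,4,e); (4,2,e); (4,10,e); (10,15,e); (11,2,e); (15,1,e); (15,4,e); (15,9,e)
step 3: rule r1; match: 0->15, 1->1; deleted nodes 1, 15; deleted edges (1,4,e); (10,15,e); (15,1,e); (15,4,e); (15,9,e); added nodes (none); added edges (none); result: nodes: 2:p, 4:p, 9:p, 10:p, 11:p edges: (4,2,e); (4,10,e); (11,2,e)
final:
nodes: 2:p, 4:p, 9:p, 10:p, 11:p
edges: (4,2,e); (4,10,e); (11,2,e)


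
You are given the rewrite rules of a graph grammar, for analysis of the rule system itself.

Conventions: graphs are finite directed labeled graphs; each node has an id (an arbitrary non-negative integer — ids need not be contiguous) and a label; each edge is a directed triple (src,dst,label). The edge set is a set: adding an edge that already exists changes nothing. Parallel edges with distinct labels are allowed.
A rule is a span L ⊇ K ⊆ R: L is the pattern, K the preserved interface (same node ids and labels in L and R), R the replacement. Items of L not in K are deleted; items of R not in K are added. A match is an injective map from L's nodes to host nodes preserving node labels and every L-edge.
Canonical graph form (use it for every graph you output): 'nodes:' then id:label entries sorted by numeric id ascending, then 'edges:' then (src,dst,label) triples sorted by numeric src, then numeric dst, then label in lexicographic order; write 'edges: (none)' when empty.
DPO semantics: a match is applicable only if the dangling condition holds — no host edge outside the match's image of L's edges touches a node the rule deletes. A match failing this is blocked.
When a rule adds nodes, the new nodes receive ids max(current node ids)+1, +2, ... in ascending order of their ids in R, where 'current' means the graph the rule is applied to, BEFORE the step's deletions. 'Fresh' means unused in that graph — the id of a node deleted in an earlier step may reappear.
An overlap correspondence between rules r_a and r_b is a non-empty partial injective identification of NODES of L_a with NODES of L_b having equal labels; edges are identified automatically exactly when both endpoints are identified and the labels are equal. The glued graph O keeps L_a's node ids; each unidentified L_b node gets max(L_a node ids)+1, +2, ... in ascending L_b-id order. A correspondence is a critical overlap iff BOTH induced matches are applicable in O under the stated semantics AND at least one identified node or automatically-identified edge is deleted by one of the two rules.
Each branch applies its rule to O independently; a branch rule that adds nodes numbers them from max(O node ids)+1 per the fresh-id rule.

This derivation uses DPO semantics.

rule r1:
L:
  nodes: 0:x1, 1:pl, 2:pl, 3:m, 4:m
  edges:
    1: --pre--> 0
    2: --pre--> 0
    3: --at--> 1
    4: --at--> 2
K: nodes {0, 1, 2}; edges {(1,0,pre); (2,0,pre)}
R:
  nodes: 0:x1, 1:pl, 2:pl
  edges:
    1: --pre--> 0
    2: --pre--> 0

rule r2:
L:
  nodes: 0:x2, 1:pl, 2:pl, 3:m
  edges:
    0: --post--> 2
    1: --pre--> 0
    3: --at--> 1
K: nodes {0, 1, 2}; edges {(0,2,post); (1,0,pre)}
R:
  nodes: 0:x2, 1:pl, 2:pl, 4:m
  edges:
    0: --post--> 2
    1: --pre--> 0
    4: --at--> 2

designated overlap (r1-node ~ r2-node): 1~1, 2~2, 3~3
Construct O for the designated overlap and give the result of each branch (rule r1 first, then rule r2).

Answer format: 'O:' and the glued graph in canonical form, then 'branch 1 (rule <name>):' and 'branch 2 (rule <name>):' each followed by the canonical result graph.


O:
nodes: 0:x1, 1:pl, 2:pl, 3:m, 4:m, 5:x2
edges: (1,0,pre); (1,5,pre); (2,0,pre); (3,1,at); (4,2,at); (5,2,post)
branch 1 (rule r1):
nodes: 0:x1, 1:pl, 2:pl, 5:x2
edges: (1,0,pre); (1,5,pre); (2,0,pre); (5,2,post)
branch 2 (rule r2):
nodes: 0:x1, 1:pl, 2:pl, 4:m, 5:x2, 6:m
edges: (1,0,pre); (1,5,pre); (2,0,pre); (4,2,at); (5,2,post); (6,2,at)


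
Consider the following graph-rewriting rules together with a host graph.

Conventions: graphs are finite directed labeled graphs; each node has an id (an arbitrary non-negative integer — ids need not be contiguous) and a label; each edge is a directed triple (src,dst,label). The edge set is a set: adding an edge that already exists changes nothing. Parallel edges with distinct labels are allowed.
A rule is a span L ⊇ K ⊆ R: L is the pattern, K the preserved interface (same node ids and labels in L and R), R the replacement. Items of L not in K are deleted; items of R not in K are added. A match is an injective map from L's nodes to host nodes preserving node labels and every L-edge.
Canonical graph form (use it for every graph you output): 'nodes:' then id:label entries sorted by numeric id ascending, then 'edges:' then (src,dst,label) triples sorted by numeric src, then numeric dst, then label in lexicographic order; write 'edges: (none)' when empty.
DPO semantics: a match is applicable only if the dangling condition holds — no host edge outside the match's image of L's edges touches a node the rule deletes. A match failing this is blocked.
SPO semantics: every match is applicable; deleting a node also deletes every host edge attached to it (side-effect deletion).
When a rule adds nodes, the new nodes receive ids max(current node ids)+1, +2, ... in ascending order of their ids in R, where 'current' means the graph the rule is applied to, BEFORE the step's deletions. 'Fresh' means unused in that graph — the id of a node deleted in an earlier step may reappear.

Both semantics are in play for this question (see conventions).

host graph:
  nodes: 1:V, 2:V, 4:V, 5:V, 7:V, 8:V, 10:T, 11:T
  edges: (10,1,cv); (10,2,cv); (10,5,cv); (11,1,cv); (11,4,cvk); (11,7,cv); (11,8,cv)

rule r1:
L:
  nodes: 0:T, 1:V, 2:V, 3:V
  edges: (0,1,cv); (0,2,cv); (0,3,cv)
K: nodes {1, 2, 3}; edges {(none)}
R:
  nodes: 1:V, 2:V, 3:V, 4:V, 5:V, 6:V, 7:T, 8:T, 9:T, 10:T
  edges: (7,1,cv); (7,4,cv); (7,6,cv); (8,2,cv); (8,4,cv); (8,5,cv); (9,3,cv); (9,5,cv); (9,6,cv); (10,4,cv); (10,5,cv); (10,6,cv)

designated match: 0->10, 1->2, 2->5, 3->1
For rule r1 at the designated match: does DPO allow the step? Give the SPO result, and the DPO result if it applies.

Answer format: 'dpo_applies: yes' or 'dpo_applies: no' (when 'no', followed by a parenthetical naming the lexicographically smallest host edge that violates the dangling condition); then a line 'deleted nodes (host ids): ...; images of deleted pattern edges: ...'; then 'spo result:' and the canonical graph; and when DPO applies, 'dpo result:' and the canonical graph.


dpo_applies: yes
deleted nodes (host ids): 10; images of deleted pattern edges: (10,1,cv); (10,2,cv); (10,5,cv)
spo result:
nodes: 1:V, 2:V, 4:V, 5:V, 7:V, 8:V, 11:T, 12:V, 13:V, 14:V, 15:T, 16:T, 17:T, 18:T
edges: (11,1,cv); (11,4,cvk); (11,7,cv); (11,8,cv); (15,2,cv); (15,12,cv); (15,14,cv); (16,5,cv); (16,12,cv); (16,13,cv); (17,1,cv); (17,13,cv); (17,14,cv); (18,12,cv); (18,13,cv); (18,14,cv)
dpo result:
nodes: 1:V, 2:V, 4:V, 5:V, 7:V, 8:V, 11:T, 12:V, 13:V, 14:V, 15:T, 16:T, 17:T, 18:T
edges: (11,1,cv); (11,4,cvk); (11,7,cv); (11,8,cv); (15,2,cv); (15,12,cv); (15,14,cv); (16,5,cv); (16,12,cv); (16,13,cv); (17,1,cv); (17,13,cv); (17,14,cv); (18,12,cv); (18,13,cv); (18,14,cv)


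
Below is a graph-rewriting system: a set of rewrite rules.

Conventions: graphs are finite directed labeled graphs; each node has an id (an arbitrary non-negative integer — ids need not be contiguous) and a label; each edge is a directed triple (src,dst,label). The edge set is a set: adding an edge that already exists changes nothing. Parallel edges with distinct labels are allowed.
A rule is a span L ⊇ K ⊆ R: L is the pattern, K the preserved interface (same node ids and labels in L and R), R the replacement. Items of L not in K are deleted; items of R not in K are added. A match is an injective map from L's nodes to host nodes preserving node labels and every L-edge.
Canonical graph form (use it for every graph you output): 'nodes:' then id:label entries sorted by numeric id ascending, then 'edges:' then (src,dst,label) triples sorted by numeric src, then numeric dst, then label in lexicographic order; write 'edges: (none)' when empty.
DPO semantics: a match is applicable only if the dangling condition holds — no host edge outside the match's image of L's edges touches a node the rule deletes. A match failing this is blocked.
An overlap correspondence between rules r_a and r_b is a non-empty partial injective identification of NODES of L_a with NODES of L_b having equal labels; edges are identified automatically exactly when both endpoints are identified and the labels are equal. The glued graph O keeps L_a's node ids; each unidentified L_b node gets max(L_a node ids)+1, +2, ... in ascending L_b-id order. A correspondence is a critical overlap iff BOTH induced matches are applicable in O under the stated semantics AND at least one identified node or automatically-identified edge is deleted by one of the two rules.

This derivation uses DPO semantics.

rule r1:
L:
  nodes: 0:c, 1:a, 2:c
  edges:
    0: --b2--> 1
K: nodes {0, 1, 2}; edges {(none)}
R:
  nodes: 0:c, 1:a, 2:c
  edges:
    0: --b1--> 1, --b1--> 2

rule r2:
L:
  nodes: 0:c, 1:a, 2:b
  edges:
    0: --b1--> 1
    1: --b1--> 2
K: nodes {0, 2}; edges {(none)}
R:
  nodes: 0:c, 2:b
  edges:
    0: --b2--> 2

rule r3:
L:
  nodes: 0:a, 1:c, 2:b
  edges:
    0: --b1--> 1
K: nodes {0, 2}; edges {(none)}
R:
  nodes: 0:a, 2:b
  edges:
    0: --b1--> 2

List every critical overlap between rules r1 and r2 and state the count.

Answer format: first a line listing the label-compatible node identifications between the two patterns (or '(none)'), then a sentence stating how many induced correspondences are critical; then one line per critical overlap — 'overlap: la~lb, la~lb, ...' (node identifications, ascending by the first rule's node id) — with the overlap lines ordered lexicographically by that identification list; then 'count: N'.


label-compatible node identifications between L(r1) and L(r2): 0~0, 1~1, 2~0
0 of the induced correspondences are critical overlaps of r1 and r2.
count: 0


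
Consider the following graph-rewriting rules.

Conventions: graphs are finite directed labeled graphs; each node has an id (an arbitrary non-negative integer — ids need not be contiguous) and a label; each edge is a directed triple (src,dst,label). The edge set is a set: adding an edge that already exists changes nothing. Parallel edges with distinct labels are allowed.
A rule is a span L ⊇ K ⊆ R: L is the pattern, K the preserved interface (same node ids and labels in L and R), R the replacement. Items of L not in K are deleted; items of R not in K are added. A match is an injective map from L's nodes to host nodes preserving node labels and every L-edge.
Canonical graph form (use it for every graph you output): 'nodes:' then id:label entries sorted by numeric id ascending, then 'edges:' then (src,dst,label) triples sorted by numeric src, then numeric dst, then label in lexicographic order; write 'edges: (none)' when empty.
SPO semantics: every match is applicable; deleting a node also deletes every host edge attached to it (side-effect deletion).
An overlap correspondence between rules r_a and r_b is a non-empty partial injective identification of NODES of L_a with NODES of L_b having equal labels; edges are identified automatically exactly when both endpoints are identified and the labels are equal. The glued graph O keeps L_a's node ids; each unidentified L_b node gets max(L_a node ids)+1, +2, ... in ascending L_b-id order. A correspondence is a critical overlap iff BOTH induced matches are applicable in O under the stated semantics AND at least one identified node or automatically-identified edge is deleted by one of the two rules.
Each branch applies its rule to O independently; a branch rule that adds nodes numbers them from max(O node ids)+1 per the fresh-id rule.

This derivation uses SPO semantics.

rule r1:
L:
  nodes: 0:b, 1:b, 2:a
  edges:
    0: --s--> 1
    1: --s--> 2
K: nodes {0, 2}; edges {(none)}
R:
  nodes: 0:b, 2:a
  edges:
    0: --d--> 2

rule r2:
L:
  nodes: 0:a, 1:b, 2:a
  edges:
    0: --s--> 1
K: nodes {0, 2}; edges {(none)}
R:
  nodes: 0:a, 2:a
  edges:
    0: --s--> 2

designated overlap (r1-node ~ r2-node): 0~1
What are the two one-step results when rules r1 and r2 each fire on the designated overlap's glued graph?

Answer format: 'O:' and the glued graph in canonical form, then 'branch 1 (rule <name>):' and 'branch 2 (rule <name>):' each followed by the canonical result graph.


O:
nodes: 0:b, 1:b, 2:a, 3:a, 4:a
edges: (0,1,s); (1,2,s); (3,0,s)
branch 1 (rule r1):
nodes: 0:b, 2:a, 3:a, 4:a
edges: (0,2,d); (3,0,s)
branch 2 (rule r2):
nodes: 1:b, 2:a, 3:a, 4:a
edges: (1,2,s); (3,4,s)


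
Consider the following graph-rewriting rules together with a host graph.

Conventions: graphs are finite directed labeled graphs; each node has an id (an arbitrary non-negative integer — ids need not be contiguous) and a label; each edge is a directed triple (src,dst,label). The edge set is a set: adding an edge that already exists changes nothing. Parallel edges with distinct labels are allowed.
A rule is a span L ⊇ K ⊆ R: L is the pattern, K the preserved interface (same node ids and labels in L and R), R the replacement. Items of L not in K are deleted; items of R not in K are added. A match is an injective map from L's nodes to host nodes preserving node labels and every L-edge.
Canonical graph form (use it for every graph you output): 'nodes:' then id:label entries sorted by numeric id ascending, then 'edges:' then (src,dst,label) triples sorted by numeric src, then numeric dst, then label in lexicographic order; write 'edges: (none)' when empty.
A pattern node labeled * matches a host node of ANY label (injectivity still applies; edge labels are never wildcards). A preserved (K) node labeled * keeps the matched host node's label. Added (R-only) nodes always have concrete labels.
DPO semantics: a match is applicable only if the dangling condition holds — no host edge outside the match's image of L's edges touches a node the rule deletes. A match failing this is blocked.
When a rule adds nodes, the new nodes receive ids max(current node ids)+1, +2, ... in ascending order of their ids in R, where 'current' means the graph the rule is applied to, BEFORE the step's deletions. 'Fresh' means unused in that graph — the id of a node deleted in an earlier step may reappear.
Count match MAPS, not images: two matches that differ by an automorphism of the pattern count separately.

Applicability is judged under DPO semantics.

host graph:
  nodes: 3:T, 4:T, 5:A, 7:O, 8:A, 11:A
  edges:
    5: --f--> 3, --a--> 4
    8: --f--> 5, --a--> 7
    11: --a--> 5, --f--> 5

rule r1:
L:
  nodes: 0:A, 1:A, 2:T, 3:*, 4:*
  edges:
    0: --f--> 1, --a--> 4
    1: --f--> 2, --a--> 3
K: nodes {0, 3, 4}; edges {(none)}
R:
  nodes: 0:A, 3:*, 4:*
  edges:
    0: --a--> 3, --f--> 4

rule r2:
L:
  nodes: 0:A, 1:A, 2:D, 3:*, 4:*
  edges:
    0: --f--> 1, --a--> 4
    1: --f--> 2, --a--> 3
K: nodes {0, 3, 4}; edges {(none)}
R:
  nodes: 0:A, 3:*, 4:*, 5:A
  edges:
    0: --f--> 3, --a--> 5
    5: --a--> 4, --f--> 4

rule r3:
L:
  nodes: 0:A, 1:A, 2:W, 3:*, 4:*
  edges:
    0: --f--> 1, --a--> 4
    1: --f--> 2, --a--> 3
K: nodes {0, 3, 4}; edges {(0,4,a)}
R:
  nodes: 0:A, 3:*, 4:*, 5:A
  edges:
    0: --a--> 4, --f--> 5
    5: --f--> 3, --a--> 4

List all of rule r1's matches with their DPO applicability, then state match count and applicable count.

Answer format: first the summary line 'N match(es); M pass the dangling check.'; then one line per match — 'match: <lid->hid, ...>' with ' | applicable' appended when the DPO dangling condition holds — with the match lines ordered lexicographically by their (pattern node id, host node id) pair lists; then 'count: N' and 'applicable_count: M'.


1 match(es); 0 pass the dangling check.
match: 0->8, 1->5, 2->3, 3->4, 4->7
count: 1
applicable_count: 0


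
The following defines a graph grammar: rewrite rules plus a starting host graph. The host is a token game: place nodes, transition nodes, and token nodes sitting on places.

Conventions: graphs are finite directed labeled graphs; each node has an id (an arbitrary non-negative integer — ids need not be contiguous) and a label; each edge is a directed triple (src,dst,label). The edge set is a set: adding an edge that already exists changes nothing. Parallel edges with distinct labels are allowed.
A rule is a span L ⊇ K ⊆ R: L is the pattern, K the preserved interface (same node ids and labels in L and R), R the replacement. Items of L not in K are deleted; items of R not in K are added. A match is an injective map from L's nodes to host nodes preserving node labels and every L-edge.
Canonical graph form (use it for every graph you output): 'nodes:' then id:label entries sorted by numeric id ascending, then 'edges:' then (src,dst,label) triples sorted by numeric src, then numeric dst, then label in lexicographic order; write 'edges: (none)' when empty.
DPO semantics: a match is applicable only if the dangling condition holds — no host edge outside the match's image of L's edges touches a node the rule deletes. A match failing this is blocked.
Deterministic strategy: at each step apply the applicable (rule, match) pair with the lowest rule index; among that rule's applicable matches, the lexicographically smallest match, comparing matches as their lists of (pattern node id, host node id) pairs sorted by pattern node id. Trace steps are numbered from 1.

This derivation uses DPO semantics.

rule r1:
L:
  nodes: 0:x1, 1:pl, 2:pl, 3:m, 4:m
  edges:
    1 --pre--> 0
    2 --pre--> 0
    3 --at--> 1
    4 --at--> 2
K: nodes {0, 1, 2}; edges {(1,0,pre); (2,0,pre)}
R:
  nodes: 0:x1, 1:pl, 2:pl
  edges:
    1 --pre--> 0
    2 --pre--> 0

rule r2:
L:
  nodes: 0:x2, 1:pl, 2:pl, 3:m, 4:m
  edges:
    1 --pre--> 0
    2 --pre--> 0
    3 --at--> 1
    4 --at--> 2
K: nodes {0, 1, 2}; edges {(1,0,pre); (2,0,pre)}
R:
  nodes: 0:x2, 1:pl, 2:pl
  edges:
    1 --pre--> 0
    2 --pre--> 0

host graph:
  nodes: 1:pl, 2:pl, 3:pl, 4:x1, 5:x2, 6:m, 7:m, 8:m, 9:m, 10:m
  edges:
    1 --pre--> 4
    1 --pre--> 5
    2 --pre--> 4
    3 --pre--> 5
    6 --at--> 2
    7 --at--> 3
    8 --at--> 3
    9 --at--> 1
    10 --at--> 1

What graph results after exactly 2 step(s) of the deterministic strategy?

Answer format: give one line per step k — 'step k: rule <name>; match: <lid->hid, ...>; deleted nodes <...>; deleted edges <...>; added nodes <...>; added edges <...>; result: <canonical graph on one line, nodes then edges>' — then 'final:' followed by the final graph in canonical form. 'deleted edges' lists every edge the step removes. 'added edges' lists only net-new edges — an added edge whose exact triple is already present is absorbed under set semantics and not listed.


step 1: rule r1; match: 0->4, 1->1, 2->2, 3->9, 4->6; deleted nodes 6, 9; deleted edges (6,2,at); (9,1,at); added nodes (none); added edges (none); result: nodes: 1:pl, 2:pl, 3:pl, 4:x1, 5:x2, 7:m, 8:m, 10:m edges: (1,4,pre); (1,5,pre); (2,4,pre); (3,5,pre); (7,3,at); (8,3,at); (10,1,at)
step 2: rule r2; match: 0->5, 1->1, 2->3, 3->10, 4->7; deleted nodes 7, 10; deleted edges (7,3,at); (10,1,at); added nodes (none); added edges (none); result: nodes: 1:pl, 2:pl, 3:pl, 4:x1, 5:x2, 8:m edges: (1,4,pre); (1,5,pre); (2,4,pre); (3,5,pre); (8,3,at)
final:
nodes: 1:pl, 2:pl, 3:pl, 4:x1, 5:x2, 8:m
edges: (1,4,pre); (1,5,pre); (2,4,pre); (3,5,pre); (8,3,at)


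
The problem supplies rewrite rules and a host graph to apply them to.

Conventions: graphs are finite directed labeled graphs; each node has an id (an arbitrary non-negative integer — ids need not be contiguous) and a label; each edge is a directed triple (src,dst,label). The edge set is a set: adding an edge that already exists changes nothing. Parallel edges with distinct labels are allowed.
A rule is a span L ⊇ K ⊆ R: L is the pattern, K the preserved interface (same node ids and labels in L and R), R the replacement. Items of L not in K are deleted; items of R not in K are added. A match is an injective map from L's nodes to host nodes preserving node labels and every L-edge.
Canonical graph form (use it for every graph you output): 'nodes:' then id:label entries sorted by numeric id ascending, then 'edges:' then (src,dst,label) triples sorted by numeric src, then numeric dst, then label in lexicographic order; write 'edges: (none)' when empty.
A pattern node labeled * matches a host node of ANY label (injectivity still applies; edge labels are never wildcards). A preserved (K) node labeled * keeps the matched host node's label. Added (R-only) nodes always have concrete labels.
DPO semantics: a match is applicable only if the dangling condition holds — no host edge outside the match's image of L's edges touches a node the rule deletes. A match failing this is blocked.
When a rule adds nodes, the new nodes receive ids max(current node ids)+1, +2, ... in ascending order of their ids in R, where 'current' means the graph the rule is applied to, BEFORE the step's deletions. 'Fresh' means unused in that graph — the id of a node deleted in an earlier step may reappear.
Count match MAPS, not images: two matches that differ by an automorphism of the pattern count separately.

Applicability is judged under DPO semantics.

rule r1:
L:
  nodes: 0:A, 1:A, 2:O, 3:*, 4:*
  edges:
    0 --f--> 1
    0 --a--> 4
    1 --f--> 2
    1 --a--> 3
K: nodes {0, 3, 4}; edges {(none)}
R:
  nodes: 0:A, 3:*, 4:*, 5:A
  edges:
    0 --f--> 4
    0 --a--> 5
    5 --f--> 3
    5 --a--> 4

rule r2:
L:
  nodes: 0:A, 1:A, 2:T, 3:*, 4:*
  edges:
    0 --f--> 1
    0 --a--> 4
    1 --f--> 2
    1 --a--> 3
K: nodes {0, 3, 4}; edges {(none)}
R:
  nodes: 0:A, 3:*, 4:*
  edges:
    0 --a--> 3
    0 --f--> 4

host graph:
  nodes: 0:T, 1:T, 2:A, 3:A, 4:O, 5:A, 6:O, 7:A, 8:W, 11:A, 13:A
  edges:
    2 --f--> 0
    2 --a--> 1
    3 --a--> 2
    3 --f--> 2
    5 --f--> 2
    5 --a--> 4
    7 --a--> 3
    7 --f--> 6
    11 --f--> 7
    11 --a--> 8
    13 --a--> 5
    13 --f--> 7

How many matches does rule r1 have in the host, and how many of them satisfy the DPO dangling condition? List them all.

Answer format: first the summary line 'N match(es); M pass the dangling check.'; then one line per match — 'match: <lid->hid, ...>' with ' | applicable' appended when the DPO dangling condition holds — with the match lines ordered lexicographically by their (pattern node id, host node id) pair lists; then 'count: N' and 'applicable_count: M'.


2 match(es); 0 pass the dangling check.
match: 0->11, 1->7, 2->6, 3->3, 4->8
match: 0->13, 1->7, 2->6, 3->3, 4->5
count: 2
applicable_count: 0
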